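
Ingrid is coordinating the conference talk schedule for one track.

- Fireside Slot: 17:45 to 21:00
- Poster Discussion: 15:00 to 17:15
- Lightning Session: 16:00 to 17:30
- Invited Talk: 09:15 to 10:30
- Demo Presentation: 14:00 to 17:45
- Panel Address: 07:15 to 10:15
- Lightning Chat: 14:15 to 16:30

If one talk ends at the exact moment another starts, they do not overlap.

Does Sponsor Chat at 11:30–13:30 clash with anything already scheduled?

Panel Address: ends 10:15 at or before Sponsor Chat starts 11:30 → clear.
Invited Talk: ends 10:30 at or before Sponsor Chat starts 11:30 → clear.
Demo Presentation: starts 14:00 at or after Sponsor Chat ends 13:30 → clear.
Lightning Chat: starts 14:15 at or after Sponsor Chat ends 13:30 → clear.
Poster Discussion: starts 15:00 at or after Sponsor Chat ends 13:30 → clear.
Lightning Session: starts 16:00 at or after Sponsor Chat ends 13:30 → clear.
Fireside Slot: starts 17:45 at or after Sponsor Chat ends 13:30 → clear.

No — it doesn't clash with anything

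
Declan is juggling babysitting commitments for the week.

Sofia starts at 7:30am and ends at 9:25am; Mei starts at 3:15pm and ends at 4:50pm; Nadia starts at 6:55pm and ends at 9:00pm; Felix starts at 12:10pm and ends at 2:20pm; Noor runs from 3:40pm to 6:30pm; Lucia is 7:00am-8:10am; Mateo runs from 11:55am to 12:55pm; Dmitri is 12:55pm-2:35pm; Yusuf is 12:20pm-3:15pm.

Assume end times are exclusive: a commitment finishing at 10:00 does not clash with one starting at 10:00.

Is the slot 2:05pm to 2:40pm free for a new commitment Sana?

Lucia: ends 8:10am at or before Sana starts 2:05pm → clear.
Sofia: ends 9:25am at or before Sana starts 2:05pm → clear.
Mateo: ends 12:55pm at or before Sana starts 2:05pm → clear.
Felix: starts 12:10pm before Sana ends 2:40pm, and ends 2:20pm after Sana starts 2:05pm → overlap.
Yusuf: starts 12:20pm before Sana ends 2:40pm, and ends 3:15pm after Sana starts 2:05pm → overlap.
Dmitri: starts 12:55pm before Sana ends 2:40pm, and ends 2:35pm after Sana starts 2:05pm → overlap.
Mei: starts 3:15pm at or after Sana ends 2:40pm → clear.
Noor: starts 3:40pm at or after Sana ends 2:40pm → clear.
Nadia: starts 6:55pm at or after Sana ends 2:40pm → clear.
Sana overlaps Felix, Yusuf, Dmitri.

No — it overlaps Dmitri, Felix, Yusuf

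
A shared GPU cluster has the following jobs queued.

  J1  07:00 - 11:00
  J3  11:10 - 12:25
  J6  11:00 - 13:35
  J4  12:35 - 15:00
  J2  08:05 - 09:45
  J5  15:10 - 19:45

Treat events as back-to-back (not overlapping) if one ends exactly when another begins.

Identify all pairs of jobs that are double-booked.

Sorted by start: J1, J2, J6, J3, J4, J5.
J2 starts before J1 ends → J1 and J2 overlap.
J6 starts exactly when J1 ends (back-to-back, no overlap), so nothing later overlaps J1 either.
J6 starts after J2 ends, so nothing later overlaps J2 either.
J3 starts before J6 ends → J6 and J3 overlap.
J4 starts before J6 ends → J6 and J4 overlap.
J5 starts after J6 ends.
J4 starts after J3 ends, so nothing later overlaps J3 either.
J5 starts after J4 ends.

J1 & J2, J3 & J6, J4 & J6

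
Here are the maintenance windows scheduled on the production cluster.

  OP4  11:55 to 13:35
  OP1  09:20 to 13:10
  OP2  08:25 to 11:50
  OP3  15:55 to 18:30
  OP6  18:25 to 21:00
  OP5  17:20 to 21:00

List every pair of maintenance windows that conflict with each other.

Sorted by start: OP2, OP1, OP4, OP3, OP5, OP6.
OP1 starts before OP2 ends → OP2 and OP1 overlap.
OP4 starts after OP2 ends, so nothing later overlaps OP2 either.
OP4 starts before OP1 ends → OP1 and OP4 overlap.
OP3 starts after OP1 ends, so nothing later overlaps OP1 either.
OP3 starts after OP4 ends, so nothing later overlaps OP4 either.
OP5 starts before OP3 ends → OP3 and OP5 overlap.
OP6 starts before OP3 ends → OP3 and OP6 overlap.
OP6 starts before OP5 ends → OP5 and OP6 overlap.

OP1 & OP2, OP1 & OP4, OP3 & OP5, OP3 & OP6, OP5 & OP6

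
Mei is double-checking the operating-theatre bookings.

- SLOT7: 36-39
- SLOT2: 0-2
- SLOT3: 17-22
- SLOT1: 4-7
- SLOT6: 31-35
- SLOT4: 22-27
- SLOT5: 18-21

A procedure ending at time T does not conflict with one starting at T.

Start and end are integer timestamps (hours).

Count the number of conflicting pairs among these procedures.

1

Sorted by start: SLOT2, SLOT1, SLOT3, SLOT5, SLOT4, SLOT6, SLOT7.
SLOT1 starts after SLOT2 ends, so nothing later overlaps SLOT2 either.
SLOT3 starts after SLOT1 ends, so nothing later overlaps SLOT1 either.
SLOT5 starts before SLOT3 ends → SLOT3 and SLOT5 overlap.
SLOT4 starts exactly when SLOT3 ends (back-to-back, no overlap), so nothing later overlaps SLOT3 either.
SLOT4 starts after SLOT5 ends, so nothing later overlaps SLOT5 either.
SLOT6 starts after SLOT4 ends, so nothing later overlaps SLOT4 either.
SLOT7 starts after SLOT6 ends.
Overlapping pairs: SLOT3 & SLOT5 — 1 in total.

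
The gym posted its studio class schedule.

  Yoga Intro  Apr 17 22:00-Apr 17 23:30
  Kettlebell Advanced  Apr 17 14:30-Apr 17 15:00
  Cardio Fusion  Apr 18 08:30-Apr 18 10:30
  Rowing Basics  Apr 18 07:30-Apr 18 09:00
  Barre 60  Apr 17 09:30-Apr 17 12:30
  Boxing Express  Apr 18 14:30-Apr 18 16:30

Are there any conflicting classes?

Sorted by start: Barre 60, Kettlebell Advanced, Yoga Intro, Rowing Basics, Cardio Fusion, Boxing Express.
Kettlebell Advanced starts after Barre 60 ends — done with Barre 60.
Yoga Intro starts after Kettlebell Advanced ends — done with Kettlebell Advanced.
Rowing Basics starts after Yoga Intro ends — done with Yoga Intro.
Cardio Fusion starts before Rowing Basics ends → Rowing Basics and Cardio Fusion overlap.
That's a conflict, so the schedule is not conflict-free.

Yes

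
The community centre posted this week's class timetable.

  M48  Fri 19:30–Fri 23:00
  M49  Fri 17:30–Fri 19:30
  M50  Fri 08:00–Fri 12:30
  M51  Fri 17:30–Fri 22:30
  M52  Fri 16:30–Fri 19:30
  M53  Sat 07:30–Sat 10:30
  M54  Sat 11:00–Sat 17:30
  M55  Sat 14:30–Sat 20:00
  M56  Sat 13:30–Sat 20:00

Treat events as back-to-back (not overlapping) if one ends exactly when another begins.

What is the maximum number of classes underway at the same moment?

Sweep the timeline, counting +1 at each start and −1 at each end (ends before starts at a tie):
Fri 08:00 start M50 → 1
Fri 12:30 end M50 → 0
Fri 16:30 start M52 → 1
Fri 17:30 start M49 → 2
Fri 17:30 start M51 → 3
Fri 19:30 end M49 → 2
Fri 19:30 end M52 → 1
Fri 19:30 start M48 → 2
Fri 22:30 end M51 → 1
Fri 23:00 end M48 → 0
Sat 07:30 start M53 → 1
Sat 10:30 end M53 → 0
Sat 11:00 start M54 → 1
Sat 13:30 start M56 → 2
Sat 14:30 start M55 → 3
Sat 17:30 end M54 → 2
Sat 20:00 end M55 → 1
Sat 20:00 end M56 → 0
Peak is 3, at Fri 17:30 (M49, M51, M52).

3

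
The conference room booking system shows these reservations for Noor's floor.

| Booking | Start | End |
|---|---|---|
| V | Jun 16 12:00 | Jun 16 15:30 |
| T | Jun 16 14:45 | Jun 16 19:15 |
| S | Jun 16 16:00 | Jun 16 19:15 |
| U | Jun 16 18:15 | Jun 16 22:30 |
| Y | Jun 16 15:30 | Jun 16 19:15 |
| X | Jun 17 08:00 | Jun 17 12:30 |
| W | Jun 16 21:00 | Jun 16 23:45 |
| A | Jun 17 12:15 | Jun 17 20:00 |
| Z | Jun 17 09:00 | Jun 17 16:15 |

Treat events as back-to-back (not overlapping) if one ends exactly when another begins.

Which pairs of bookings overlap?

Sorted by start: V, T, Y, S, U, W, X, Z, A.
T starts before V ends → V and T overlap.
Y starts exactly when V ends (back-to-back, no overlap), so nothing later overlaps V either.
Y starts before T ends → T and Y overlap.
S starts before T ends → T and S overlap.
U starts before T ends → T and U overlap.
W starts after T ends, so nothing later overlaps T either.
S starts before Y ends → Y and S overlap.
U starts before Y ends → Y and U overlap.
W starts after Y ends, so nothing later overlaps Y either.
U starts before S ends → S and U overlap.
W starts after S ends, so nothing later overlaps S either.
W starts before U ends → U and W overlap.
X starts after U ends, so nothing later overlaps U either.
X starts after W ends, so nothing later overlaps W either.
Z starts before X ends → X and Z overlap.
A starts before X ends → X and A overlap.
A starts before Z ends → Z and A overlap.

A & X, A & Z, S & T, S & U, S & Y, T & U, T & V, T & Y, U & W, U & Y, X & Z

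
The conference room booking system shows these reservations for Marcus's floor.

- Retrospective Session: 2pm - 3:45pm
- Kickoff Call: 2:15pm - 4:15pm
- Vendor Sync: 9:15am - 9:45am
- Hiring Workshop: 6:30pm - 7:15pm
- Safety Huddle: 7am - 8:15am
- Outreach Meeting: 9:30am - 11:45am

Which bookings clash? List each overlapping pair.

Kickoff Call & Retrospective Session, Outreach Meeting & Vendor Sync

Sorted by start: Safety Huddle, Vendor Sync, Outreach Meeting, Retrospective Session, Kickoff Call, Hiring Workshop.
Vendor Sync starts after Safety Huddle ends; Safety Huddle is clear from here.
Outreach Meeting starts before Vendor Sync ends → Vendor Sync and Outreach Meeting overlap.
Retrospective Session starts after Vendor Sync ends; Vendor Sync is clear from here.
Retrospective Session starts after Outreach Meeting ends; Outreach Meeting is clear from here.
Kickoff Call starts before Retrospective Session ends → Retrospective Session and Kickoff Call overlap.
Hiring Workshop starts after Retrospective Session ends.
Hiring Workshop starts after Kickoff Call ends.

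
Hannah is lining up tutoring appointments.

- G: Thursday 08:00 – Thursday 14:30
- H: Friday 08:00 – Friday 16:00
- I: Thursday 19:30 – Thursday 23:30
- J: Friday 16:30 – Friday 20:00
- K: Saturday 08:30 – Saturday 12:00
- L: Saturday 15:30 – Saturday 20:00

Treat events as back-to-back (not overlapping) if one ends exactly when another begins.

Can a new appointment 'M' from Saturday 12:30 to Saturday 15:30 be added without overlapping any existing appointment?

G: ends Thursday 14:30 at or before M starts Saturday 12:30 → clear.
I: ends Thursday 23:30 at or before M starts Saturday 12:30 → clear.
H: ends Friday 16:00 at or before M starts Saturday 12:30 → clear.
J: ends Friday 20:00 at or before M starts Saturday 12:30 → clear.
K: ends Saturday 12:00 at or before M starts Saturday 12:30 → clear.
L: starts Saturday 15:30 at or after M ends Saturday 15:30 → clear.

Yes — the slot is free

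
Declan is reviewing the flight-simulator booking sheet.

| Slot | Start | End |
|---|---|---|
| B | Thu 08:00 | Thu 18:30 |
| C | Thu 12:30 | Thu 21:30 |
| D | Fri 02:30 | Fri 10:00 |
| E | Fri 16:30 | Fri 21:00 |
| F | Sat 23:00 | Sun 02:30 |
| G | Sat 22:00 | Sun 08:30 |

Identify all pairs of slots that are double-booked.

B & C, F & G

Sorted by start: B, C, D, E, G, F.
C starts before B ends → B and C overlap.
D starts after B ends — done with B.
D starts after C ends — done with C.
E starts after D ends — done with D.
G starts after E ends — done with E.
F starts before G ends → G and F overlap.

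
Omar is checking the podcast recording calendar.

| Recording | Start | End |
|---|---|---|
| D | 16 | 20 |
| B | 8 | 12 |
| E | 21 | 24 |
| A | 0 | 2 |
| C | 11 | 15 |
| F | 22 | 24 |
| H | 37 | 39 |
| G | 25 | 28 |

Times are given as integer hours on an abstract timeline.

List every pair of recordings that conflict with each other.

Check each pair: they overlap iff neither finishes before the other starts.
Sorted by start: A, B, C, D, E, F, G, H.
B starts after A ends; A is clear from here.
C starts before B ends → B and C overlap.
D starts after B ends; B is clear from here.
D starts after C ends; C is clear from here.
E starts after D ends; D is clear from here.
F starts before E ends → E and F overlap.
G starts after E ends; E is clear from here.
G starts after F ends; F is clear from here.
H starts after G ends.

B & C, E & F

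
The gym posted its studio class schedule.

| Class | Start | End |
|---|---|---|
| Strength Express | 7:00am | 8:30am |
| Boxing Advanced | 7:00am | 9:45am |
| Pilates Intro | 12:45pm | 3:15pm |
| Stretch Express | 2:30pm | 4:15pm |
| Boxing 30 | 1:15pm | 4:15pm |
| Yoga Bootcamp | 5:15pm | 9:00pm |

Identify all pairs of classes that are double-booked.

Boxing 30 & Pilates Intro, Boxing 30 & Stretch Express, Boxing Advanced & Strength Express, Pilates Intro & Stretch Express

Sorted by start: Strength Express, Boxing Advanced, Pilates Intro, Boxing 30, Stretch Express, Yoga Bootcamp.
Boxing Advanced starts before Strength Express ends → Strength Express and Boxing Advanced overlap.
Pilates Intro starts after Strength Express ends, so Strength Express has no further overlaps.
Pilates Intro starts after Boxing Advanced ends, so Boxing Advanced has no further overlaps.
Boxing 30 starts before Pilates Intro ends → Pilates Intro and Boxing 30 overlap.
Stretch Express starts before Pilates Intro ends → Pilates Intro and Stretch Express overlap.
Yoga Bootcamp starts after Pilates Intro ends.
Stretch Express starts before Boxing 30 ends → Boxing 30 and Stretch Express overlap.
Yoga Bootcamp starts after Boxing 30 ends.
Yoga Bootcamp starts after Stretch Express ends.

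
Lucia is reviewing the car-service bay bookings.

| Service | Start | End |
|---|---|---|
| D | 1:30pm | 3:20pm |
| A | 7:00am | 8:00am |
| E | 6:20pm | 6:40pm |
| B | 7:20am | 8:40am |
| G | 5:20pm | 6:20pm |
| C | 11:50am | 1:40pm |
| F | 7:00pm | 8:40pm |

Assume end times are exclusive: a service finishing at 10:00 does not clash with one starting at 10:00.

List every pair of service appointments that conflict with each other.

Sorted by start: A, B, C, D, G, E, F.
B starts before A ends → A and B overlap.
C starts after A ends, so nothing later overlaps A either.
C starts after B ends, so nothing later overlaps B either.
D starts before C ends → C and D overlap.
G starts after C ends, so nothing later overlaps C either.
G starts after D ends, so nothing later overlaps D either.
E starts exactly when G ends (back-to-back, no overlap), so nothing later overlaps G either.
F starts after E ends.

A & B, C & D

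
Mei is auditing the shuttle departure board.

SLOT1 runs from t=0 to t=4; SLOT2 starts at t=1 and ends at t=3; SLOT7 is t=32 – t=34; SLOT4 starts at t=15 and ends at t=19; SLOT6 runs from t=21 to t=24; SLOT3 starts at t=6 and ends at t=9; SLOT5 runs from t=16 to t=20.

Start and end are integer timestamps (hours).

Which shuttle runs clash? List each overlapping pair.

SLOT1 & SLOT2, SLOT4 & SLOT5

Sorted by start: SLOT1, SLOT2, SLOT3, SLOT4, SLOT5, SLOT6, SLOT7.
SLOT2 starts before SLOT1 ends → SLOT1 and SLOT2 overlap.
SLOT3 starts after SLOT1 ends, so nothing later overlaps SLOT1 either.
SLOT3 starts after SLOT2 ends, so nothing later overlaps SLOT2 either.
SLOT4 starts after SLOT3 ends, so nothing later overlaps SLOT3 either.
SLOT5 starts before SLOT4 ends → SLOT4 and SLOT5 overlap.
SLOT6 starts after SLOT4 ends, so nothing later overlaps SLOT4 either.
SLOT6 starts after SLOT5 ends, so nothing later overlaps SLOT5 either.
SLOT7 starts after SLOT6 ends.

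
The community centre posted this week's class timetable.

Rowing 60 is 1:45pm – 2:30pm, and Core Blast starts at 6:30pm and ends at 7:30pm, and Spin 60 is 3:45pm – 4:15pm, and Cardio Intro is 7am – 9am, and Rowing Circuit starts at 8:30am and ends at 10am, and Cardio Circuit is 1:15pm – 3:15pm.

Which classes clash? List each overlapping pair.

Cardio Circuit & Rowing 60, Cardio Intro & Rowing Circuit

Two intervals overlap when each starts before the other ends.
Sorted by start: Cardio Intro, Rowing Circuit, Cardio Circuit, Rowing 60, Spin 60, Core Blast.
Rowing Circuit starts before Cardio Intro ends → Cardio Intro and Rowing Circuit overlap.
Cardio Circuit starts after Cardio Intro ends — done with Cardio Intro.
Cardio Circuit starts after Rowing Circuit ends — done with Rowing Circuit.
Rowing 60 starts before Cardio Circuit ends → Cardio Circuit and Rowing 60 overlap.
Spin 60 starts after Cardio Circuit ends — done with Cardio Circuit.
Spin 60 starts after Rowing 60 ends — done with Rowing 60.
Core Blast starts after Spin 60 ends.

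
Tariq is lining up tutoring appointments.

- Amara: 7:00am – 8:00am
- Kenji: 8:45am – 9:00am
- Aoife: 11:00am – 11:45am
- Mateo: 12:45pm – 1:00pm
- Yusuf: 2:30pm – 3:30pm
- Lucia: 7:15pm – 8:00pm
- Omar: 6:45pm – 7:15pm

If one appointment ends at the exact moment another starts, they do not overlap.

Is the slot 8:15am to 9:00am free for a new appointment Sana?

No — it overlaps Kenji

Amara: ends 8:00am at or before Sana starts 8:15am → clear.
Kenji: starts 8:45am before Sana ends 9:00am, and ends 9:00am after Sana starts 8:15am → overlap.
Aoife: starts 11:00am at or after Sana ends 9:00am → clear.
Mateo: starts 12:45pm at or after Sana ends 9:00am → clear.
Yusuf: starts 2:30pm at or after Sana ends 9:00am → clear.
Omar: starts 6:45pm at or after Sana ends 9:00am → clear.
Lucia: starts 7:15pm at or after Sana ends 9:00am → clear.
Sana overlaps Kenji.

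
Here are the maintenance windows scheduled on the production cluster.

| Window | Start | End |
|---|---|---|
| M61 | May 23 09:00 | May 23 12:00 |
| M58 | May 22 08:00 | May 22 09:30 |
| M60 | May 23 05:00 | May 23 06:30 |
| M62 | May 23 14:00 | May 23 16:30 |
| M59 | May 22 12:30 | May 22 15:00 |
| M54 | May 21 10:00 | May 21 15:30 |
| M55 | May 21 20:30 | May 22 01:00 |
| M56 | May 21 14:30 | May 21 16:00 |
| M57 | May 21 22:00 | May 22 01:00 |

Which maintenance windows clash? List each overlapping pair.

M54 & M56, M55 & M57

Sorted by start: M54, M56, M55, M57, M58, M59, M60, M61, M62.
M56 starts before M54 ends → M54 and M56 overlap.
M55 starts after M54 ends — done with M54.
M55 starts after M56 ends — done with M56.
M57 starts before M55 ends → M55 and M57 overlap.
M58 starts after M55 ends — done with M55.
M58 starts after M57 ends — done with M57.
M59 starts after M58 ends — done with M58.
M60 starts after M59 ends — done with M59.
M61 starts after M60 ends — done with M60.
M62 starts after M61 ends.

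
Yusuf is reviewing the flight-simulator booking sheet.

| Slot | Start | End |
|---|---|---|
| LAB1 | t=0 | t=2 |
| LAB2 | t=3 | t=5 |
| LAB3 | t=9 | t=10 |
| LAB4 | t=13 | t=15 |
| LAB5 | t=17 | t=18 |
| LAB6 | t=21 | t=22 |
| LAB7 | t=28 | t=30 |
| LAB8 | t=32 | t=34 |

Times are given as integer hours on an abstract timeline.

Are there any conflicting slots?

No

Sorted by start: LAB1, LAB2, LAB3, LAB4, LAB5, LAB6, LAB7, LAB8.
LAB2 starts after LAB1 ends, so nothing later overlaps LAB1 either.
LAB3 starts after LAB2 ends, so nothing later overlaps LAB2 either.
LAB4 starts after LAB3 ends, so nothing later overlaps LAB3 either.
LAB5 starts after LAB4 ends, so nothing later overlaps LAB4 either.
LAB6 starts after LAB5 ends, so nothing later overlaps LAB5 either.
LAB7 starts after LAB6 ends, so nothing later overlaps LAB6 either.
LAB8 starts after LAB7 ends.
Every pair is clear; the schedule has no overlaps.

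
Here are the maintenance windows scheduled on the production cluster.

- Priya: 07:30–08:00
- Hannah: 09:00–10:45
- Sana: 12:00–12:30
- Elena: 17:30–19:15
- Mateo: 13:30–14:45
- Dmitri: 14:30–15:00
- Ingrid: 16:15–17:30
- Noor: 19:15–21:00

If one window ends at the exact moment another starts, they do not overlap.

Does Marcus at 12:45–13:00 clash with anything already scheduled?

No — it doesn't clash with anything

Priya: ends 08:00 at or before Marcus starts 12:45 → clear.
Hannah: ends 10:45 at or before Marcus starts 12:45 → clear.
Sana: ends 12:30 at or before Marcus starts 12:45 → clear.
Mateo: starts 13:30 at or after Marcus ends 13:00 → clear.
Dmitri: starts 14:30 at or after Marcus ends 13:00 → clear.
Ingrid: starts 16:15 at or after Marcus ends 13:00 → clear.
Elena: starts 17:30 at or after Marcus ends 13:00 → clear.
Noor: starts 19:15 at or after Marcus ends 13:00 → clear.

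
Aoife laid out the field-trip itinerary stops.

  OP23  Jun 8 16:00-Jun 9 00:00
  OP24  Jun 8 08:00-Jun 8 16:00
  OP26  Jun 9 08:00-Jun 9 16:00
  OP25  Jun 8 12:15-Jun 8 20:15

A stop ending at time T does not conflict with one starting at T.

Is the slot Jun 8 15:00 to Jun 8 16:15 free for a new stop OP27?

OP24: starts Jun 8 08:00 before OP27 ends Jun 8 16:15, and ends Jun 8 16:00 after OP27 starts Jun 8 15:00 → overlap.
OP25: starts Jun 8 12:15 before OP27 ends Jun 8 16:15, and ends Jun 8 20:15 after OP27 starts Jun 8 15:00 → overlap.
OP23: starts Jun 8 16:00 before OP27 ends Jun 8 16:15, and ends Jun 9 00:00 after OP27 starts Jun 8 15:00 → overlap.
OP26: starts Jun 9 08:00 at or after OP27 ends Jun 8 16:15 → clear.
OP27 overlaps OP23, OP24, OP25.

No — it overlaps OP23, OP24, OP25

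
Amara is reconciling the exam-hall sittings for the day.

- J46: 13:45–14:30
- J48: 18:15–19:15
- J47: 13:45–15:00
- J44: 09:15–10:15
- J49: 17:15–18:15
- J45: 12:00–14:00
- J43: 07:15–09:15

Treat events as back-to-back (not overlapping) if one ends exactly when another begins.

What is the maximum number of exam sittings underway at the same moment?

Sweep the timeline, counting +1 at each start and −1 at each end (ends before starts at a tie):
07:15 start J43 → 1
09:15 end J43 → 0
09:15 start J44 → 1
10:15 end J44 → 0
12:00 start J45 → 1
13:45 start J46 → 2
13:45 start J47 → 3
14:00 end J45 → 2
14:30 end J46 → 1
15:00 end J47 → 0
17:15 start J49 → 1
18:15 end J49 → 0
18:15 start J48 → 1
19:15 end J48 → 0
Peak is 3, at 13:45 (J45, J46, J47).

3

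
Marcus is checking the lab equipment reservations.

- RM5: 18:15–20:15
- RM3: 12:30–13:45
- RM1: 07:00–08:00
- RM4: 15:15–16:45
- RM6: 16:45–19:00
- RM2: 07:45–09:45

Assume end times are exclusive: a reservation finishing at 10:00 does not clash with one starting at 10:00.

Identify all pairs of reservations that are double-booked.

RM1 & RM2, RM5 & RM6

Sorted by start: RM1, RM2, RM3, RM4, RM6, RM5.
RM2 starts before RM1 ends → RM1 and RM2 overlap.
RM3 starts after RM1 ends, so RM1 has no further overlaps.
RM3 starts after RM2 ends, so RM2 has no further overlaps.
RM4 starts after RM3 ends, so RM3 has no further overlaps.
RM6 starts exactly when RM4 ends (back-to-back, no overlap), so RM4 has no further overlaps.
RM5 starts before RM6 ends → RM6 and RM5 overlap.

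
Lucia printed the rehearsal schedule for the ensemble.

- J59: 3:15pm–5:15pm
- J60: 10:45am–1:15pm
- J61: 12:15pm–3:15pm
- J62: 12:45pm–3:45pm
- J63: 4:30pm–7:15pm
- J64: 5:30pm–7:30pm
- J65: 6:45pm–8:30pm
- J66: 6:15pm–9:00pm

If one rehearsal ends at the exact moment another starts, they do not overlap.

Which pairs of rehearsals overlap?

J59 & J62, J59 & J63, J60 & J61, J60 & J62, J61 & J62, J63 & J64, J63 & J65, J63 & J66, J64 & J65, J64 & J66, J65 & J66

Sorted by start: J60, J61, J62, J59, J63, J64, J66, J65.
J61 starts before J60 ends → J60 and J61 overlap.
J62 starts before J60 ends → J60 and J62 overlap.
J59 starts after J60 ends, so nothing later overlaps J60 either.
J62 starts before J61 ends → J61 and J62 overlap.
J59 starts exactly when J61 ends (back-to-back, no overlap), so nothing later overlaps J61 either.
J59 starts before J62 ends → J62 and J59 overlap.
J63 starts after J62 ends, so nothing later overlaps J62 either.
J63 starts before J59 ends → J59 and J63 overlap.
J64 starts after J59 ends, so nothing later overlaps J59 either.
J64 starts before J63 ends → J63 and J64 overlap.
J66 starts before J63 ends → J63 and J66 overlap.
J65 starts before J63 ends → J63 and J65 overlap.
J66 starts before J64 ends → J64 and J66 overlap.
J65 starts before J64 ends → J64 and J65 overlap.
J65 starts before J66 ends → J66 and J65 overlap.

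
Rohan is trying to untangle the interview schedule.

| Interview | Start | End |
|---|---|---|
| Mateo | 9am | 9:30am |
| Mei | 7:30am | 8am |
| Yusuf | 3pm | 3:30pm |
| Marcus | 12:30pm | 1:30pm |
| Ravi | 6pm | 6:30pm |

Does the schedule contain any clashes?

Sorted by start: Mei, Mateo, Marcus, Yusuf, Ravi.
Mateo starts after Mei ends — done with Mei.
Marcus starts after Mateo ends — done with Mateo.
Yusuf starts after Marcus ends — done with Marcus.
Ravi starts after Yusuf ends.
Every pair is clear; the schedule has no overlaps.

No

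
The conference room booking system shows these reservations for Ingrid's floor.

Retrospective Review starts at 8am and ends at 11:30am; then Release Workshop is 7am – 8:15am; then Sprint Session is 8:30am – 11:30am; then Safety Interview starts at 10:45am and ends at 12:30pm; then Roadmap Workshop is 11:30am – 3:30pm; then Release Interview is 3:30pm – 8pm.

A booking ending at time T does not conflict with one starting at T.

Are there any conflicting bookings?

Yes

Sorted by start: Release Workshop, Retrospective Review, Sprint Session, Safety Interview, Roadmap Workshop, Release Interview.
Retrospective Review starts before Release Workshop ends → Release Workshop and Retrospective Review overlap.
That's a conflict, so the schedule is not conflict-free.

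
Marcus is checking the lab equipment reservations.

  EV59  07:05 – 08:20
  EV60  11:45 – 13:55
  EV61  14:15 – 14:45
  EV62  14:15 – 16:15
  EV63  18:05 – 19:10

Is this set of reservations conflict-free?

Sorted by start: EV59, EV60, EV61, EV62, EV63.
EV60 starts after EV59 ends, so nothing later overlaps EV59 either.
EV61 starts after EV60 ends, so nothing later overlaps EV60 either.
EV62 starts before EV61 ends → EV61 and EV62 overlap.
That's a conflict, so the schedule is not conflict-free.

No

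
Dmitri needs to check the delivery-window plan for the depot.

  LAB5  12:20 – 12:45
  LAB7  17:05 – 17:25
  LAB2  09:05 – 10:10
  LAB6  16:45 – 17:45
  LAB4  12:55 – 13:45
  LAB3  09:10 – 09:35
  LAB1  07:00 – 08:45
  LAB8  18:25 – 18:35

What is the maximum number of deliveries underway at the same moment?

Walk through starts and ends in time order (an end at T is processed before a start at T):
07:00 start LAB1 → 1
08:45 end LAB1 → 0
09:05 start LAB2 → 1
09:10 start LAB3 → 2
09:35 end LAB3 → 1
10:10 end LAB2 → 0
12:20 start LAB5 → 1
12:45 end LAB5 → 0
12:55 start LAB4 → 1
13:45 end LAB4 → 0
16:45 start LAB6 → 1
17:05 start LAB7 → 2
17:25 end LAB7 → 1
17:45 end LAB6 → 0
18:25 start LAB8 → 1
18:35 end LAB8 → 0
Peak is 2, at 09:10 (LAB2, LAB3).

2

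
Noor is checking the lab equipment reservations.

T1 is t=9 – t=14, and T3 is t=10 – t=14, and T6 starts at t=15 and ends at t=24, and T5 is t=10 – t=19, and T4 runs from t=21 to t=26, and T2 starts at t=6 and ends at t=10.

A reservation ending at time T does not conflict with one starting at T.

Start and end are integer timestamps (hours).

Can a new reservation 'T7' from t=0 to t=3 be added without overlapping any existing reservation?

T2: starts t=6 at or after T7 ends t=3 → clear.
T1: starts t=9 at or after T7 ends t=3 → clear.
T3: starts t=10 at or after T7 ends t=3 → clear.
T5: starts t=10 at or after T7 ends t=3 → clear.
T6: starts t=15 at or after T7 ends t=3 → clear.
T4: starts t=21 at or after T7 ends t=3 → clear.

Yes — the slot is free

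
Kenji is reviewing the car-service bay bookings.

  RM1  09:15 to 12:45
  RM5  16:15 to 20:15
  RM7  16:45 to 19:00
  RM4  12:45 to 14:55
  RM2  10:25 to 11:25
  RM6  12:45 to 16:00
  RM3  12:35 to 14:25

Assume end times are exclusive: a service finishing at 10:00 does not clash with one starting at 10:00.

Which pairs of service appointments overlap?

RM1 & RM2, RM1 & RM3, RM3 & RM4, RM3 & RM6, RM4 & RM6, RM5 & RM7

Sorted by start: RM1, RM2, RM3, RM4, RM6, RM5, RM7.
RM2 starts before RM1 ends → RM1 and RM2 overlap.
RM3 starts before RM1 ends → RM1 and RM3 overlap.
RM4 starts exactly when RM1 ends (back-to-back, no overlap), so nothing later overlaps RM1 either.
RM3 starts after RM2 ends, so nothing later overlaps RM2 either.
RM4 starts before RM3 ends → RM3 and RM4 overlap.
RM6 starts before RM3 ends → RM3 and RM6 overlap.
RM5 starts after RM3 ends, so nothing later overlaps RM3 either.
RM6 starts before RM4 ends → RM4 and RM6 overlap.
RM5 starts after RM4 ends, so nothing later overlaps RM4 either.
RM5 starts after RM6 ends, so nothing later overlaps RM6 either.
RM7 starts before RM5 ends → RM5 and RM7 overlap.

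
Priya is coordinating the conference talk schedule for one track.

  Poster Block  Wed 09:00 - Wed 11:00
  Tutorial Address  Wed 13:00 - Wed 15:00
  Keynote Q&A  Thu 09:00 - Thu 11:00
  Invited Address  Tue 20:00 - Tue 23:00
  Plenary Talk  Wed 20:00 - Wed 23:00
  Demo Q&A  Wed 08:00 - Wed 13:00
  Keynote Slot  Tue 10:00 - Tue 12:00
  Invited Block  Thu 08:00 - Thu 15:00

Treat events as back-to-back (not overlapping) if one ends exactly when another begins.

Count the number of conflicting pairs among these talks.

2

Check each pair: they overlap iff neither finishes before the other starts.
Sorted by start: Keynote Slot, Invited Address, Demo Q&A, Poster Block, Tutorial Address, Plenary Talk, Invited Block, Keynote Q&A.
Invited Address starts after Keynote Slot ends, so nothing later overlaps Keynote Slot either.
Demo Q&A starts after Invited Address ends, so nothing later overlaps Invited Address either.
Poster Block starts before Demo Q&A ends → Demo Q&A and Poster Block overlap.
Tutorial Address starts exactly when Demo Q&A ends (back-to-back, no overlap), so nothing later overlaps Demo Q&A either.
Tutorial Address starts after Poster Block ends, so nothing later overlaps Poster Block either.
Plenary Talk starts after Tutorial Address ends, so nothing later overlaps Tutorial Address either.
Invited Block starts after Plenary Talk ends, so nothing later overlaps Plenary Talk either.
Keynote Q&A starts before Invited Block ends → Invited Block and Keynote Q&A overlap.
Overlapping pairs: Demo Q&A & Poster Block, Invited Block & Keynote Q&A — 2 in total.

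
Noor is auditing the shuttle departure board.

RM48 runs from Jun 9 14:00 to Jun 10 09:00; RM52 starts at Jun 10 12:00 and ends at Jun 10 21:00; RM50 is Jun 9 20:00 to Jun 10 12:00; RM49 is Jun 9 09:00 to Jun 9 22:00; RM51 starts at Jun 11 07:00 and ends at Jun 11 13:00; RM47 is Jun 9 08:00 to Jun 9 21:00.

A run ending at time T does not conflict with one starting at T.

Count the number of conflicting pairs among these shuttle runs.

6

Sorted by start: RM47, RM49, RM48, RM50, RM52, RM51.
RM49 starts before RM47 ends → RM47 and RM49 overlap.
RM48 starts before RM47 ends → RM47 and RM48 overlap.
RM50 starts before RM47 ends → RM47 and RM50 overlap.
RM52 starts after RM47 ends, so RM47 has no further overlaps.
RM48 starts before RM49 ends → RM49 and RM48 overlap.
RM50 starts before RM49 ends → RM49 and RM50 overlap.
RM52 starts after RM49 ends, so RM49 has no further overlaps.
RM50 starts before RM48 ends → RM48 and RM50 overlap.
RM52 starts after RM48 ends, so RM48 has no further overlaps.
RM52 starts exactly when RM50 ends (back-to-back, no overlap), so RM50 has no further overlaps.
RM51 starts after RM52 ends.
Overlapping pairs: RM47 & RM48, RM47 & RM49, RM47 & RM50, RM48 & RM49, RM48 & RM50, RM49 & RM50 — 6 in total.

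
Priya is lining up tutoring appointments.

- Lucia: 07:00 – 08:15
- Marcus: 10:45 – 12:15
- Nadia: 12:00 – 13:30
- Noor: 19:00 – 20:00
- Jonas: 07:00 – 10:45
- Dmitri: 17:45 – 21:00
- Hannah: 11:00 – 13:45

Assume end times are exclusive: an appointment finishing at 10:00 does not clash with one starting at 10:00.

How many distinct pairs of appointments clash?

5

Sorted by start: Jonas, Lucia, Marcus, Hannah, Nadia, Dmitri, Noor.
Lucia starts before Jonas ends → Jonas and Lucia overlap.
Marcus starts exactly when Jonas ends (back-to-back, no overlap), so Jonas has no further overlaps.
Marcus starts after Lucia ends, so Lucia has no further overlaps.
Hannah starts before Marcus ends → Marcus and Hannah overlap.
Nadia starts before Marcus ends → Marcus and Nadia overlap.
Dmitri starts after Marcus ends, so Marcus has no further overlaps.
Nadia starts before Hannah ends → Hannah and Nadia overlap.
Dmitri starts after Hannah ends, so Hannah has no further overlaps.
Dmitri starts after Nadia ends, so Nadia has no further overlaps.
Noor starts before Dmitri ends → Dmitri and Noor overlap.
Overlapping pairs: Dmitri & Noor, Hannah & Marcus, Hannah & Nadia, Jonas & Lucia, Marcus & Nadia — 5 in total.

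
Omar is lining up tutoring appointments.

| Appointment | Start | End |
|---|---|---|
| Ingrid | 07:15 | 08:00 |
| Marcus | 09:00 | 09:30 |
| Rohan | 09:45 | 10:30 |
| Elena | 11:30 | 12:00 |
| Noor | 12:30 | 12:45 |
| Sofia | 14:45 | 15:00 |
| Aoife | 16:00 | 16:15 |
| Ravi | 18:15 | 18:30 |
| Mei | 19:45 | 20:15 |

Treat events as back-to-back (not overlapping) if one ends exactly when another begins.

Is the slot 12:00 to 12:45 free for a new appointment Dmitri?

Ingrid: ends 08:00 at or before Dmitri starts 12:00 → clear.
Marcus: ends 09:30 at or before Dmitri starts 12:00 → clear.
Rohan: ends 10:30 at or before Dmitri starts 12:00 → clear.
Elena: ends 12:00 at or before Dmitri starts 12:00 → clear.
Noor: starts 12:30 before Dmitri ends 12:45, and ends 12:45 after Dmitri starts 12:00 → overlap.
Sofia: starts 14:45 at or after Dmitri ends 12:45 → clear.
Aoife: starts 16:00 at or after Dmitri ends 12:45 → clear.
Ravi: starts 18:15 at or after Dmitri ends 12:45 → clear.
Mei: starts 19:45 at or after Dmitri ends 12:45 → clear.
Dmitri overlaps Noor.

No — it overlaps Noor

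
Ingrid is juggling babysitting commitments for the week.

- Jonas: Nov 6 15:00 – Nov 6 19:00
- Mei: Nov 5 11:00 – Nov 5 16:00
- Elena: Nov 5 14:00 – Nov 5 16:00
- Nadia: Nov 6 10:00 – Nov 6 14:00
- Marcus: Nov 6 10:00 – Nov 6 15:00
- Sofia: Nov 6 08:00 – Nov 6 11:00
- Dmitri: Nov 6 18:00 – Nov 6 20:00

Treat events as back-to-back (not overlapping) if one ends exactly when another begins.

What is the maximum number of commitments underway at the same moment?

Sweep the timeline, counting +1 at each start and −1 at each end (ends before starts at a tie):
Nov 5 11:00 start Mei → 1
Nov 5 14:00 start Elena → 2
Nov 5 16:00 end Elena → 1
Nov 5 16:00 end Mei → 0
Nov 6 08:00 start Sofia → 1
Nov 6 10:00 start Marcus → 2
Nov 6 10:00 start Nadia → 3
Nov 6 11:00 end Sofia → 2
Nov 6 14:00 end Nadia → 1
Nov 6 15:00 end Marcus → 0
Nov 6 15:00 start Jonas → 1
Nov 6 18:00 start Dmitri → 2
Nov 6 19:00 end Jonas → 1
Nov 6 20:00 end Dmitri → 0
Peak is 3, at Nov 6 10:00 (Marcus, Nadia, Sofia).

3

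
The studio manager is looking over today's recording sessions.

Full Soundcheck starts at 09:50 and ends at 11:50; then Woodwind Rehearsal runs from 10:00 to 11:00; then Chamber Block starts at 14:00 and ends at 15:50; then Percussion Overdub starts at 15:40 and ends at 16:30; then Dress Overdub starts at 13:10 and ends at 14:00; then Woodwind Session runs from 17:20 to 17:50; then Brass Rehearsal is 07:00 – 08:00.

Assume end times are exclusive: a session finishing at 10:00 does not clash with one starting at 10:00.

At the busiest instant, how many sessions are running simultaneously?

2

Sweep the timeline, counting +1 at each start and −1 at each end (ends before starts at a tie):
07:00 start Brass Rehearsal → 1
08:00 end Brass Rehearsal → 0
09:50 start Full Soundcheck → 1
10:00 start Woodwind Rehearsal → 2
11:00 end Woodwind Rehearsal → 1
11:50 end Full Soundcheck → 0
13:10 start Dress Overdub → 1
14:00 end Dress Overdub → 0
14:00 start Chamber Block → 1
15:40 start Percussion Overdub → 2
15:50 end Chamber Block → 1
16:30 end Percussion Overdub → 0
17:20 start Woodwind Session → 1
17:50 end Woodwind Session → 0
Peak is 2, at 10:00 (Full Soundcheck, Woodwind Rehearsal).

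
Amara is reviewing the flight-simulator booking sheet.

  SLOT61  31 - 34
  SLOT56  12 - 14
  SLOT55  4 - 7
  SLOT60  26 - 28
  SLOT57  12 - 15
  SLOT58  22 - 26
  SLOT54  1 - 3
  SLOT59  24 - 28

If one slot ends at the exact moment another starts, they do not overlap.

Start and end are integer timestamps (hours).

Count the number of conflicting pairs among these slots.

Check each pair: they overlap iff neither finishes before the other starts.
Sorted by start: SLOT54, SLOT55, SLOT56, SLOT57, SLOT58, SLOT59, SLOT60, SLOT61.
SLOT55 starts after SLOT54 ends — done with SLOT54.
SLOT56 starts after SLOT55 ends — done with SLOT55.
SLOT57 starts before SLOT56 ends → SLOT56 and SLOT57 overlap.
SLOT58 starts after SLOT56 ends — done with SLOT56.
SLOT58 starts after SLOT57 ends — done with SLOT57.
SLOT59 starts before SLOT58 ends → SLOT58 and SLOT59 overlap.
SLOT60 starts exactly when SLOT58 ends (back-to-back, no overlap) — done with SLOT58.
SLOT60 starts before SLOT59 ends → SLOT59 and SLOT60 overlap.
SLOT61 starts after SLOT59 ends.
SLOT61 starts after SLOT60 ends.
Overlapping pairs: SLOT56 & SLOT57, SLOT58 & SLOT59, SLOT59 & SLOT60 — 3 in total.

3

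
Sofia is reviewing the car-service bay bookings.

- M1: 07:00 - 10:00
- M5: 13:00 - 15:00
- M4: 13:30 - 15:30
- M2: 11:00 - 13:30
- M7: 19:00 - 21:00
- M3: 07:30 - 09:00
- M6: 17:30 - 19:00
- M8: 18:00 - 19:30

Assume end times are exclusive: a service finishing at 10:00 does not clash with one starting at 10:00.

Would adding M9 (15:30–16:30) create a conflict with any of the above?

M1: ends 10:00 at or before M9 starts 15:30 → clear.
M3: ends 09:00 at or before M9 starts 15:30 → clear.
M2: ends 13:30 at or before M9 starts 15:30 → clear.
M5: ends 15:00 at or before M9 starts 15:30 → clear.
M4: ends 15:30 at or before M9 starts 15:30 → clear.
M6: starts 17:30 at or after M9 ends 16:30 → clear.
M8: starts 18:00 at or after M9 ends 16:30 → clear.
M7: starts 19:00 at or after M9 ends 16:30 → clear.

No — it doesn't clash with anything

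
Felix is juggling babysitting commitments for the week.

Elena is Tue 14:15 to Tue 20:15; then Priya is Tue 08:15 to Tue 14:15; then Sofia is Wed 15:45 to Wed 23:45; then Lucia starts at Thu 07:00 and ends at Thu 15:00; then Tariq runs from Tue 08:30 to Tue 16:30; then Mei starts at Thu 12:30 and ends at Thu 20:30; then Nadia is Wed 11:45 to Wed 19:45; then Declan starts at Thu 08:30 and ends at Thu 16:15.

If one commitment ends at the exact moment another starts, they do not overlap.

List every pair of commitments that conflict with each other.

Declan & Lucia, Declan & Mei, Elena & Tariq, Lucia & Mei, Nadia & Sofia, Priya & Tariq

Two intervals overlap when each starts before the other ends.
Sorted by start: Priya, Tariq, Elena, Nadia, Sofia, Lucia, Declan, Mei.
Tariq starts before Priya ends → Priya and Tariq overlap.
Elena starts exactly when Priya ends (back-to-back, no overlap); Priya is clear from here.
Elena starts before Tariq ends → Tariq and Elena overlap.
Nadia starts after Tariq ends; Tariq is clear from here.
Nadia starts after Elena ends; Elena is clear from here.
Sofia starts before Nadia ends → Nadia and Sofia overlap.
Lucia starts after Nadia ends; Nadia is clear from here.
Lucia starts after Sofia ends; Sofia is clear from here.
Declan starts before Lucia ends → Lucia and Declan overlap.
Mei starts before Lucia ends → Lucia and Mei overlap.
Mei starts before Declan ends → Declan and Mei overlap.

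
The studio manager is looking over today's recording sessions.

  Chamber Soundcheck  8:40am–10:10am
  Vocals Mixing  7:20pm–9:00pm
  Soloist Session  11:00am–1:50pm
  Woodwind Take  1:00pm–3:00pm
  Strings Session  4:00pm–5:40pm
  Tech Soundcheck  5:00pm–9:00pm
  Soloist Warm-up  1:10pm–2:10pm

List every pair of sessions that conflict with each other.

Sorted by start: Chamber Soundcheck, Soloist Session, Woodwind Take, Soloist Warm-up, Strings Session, Tech Soundcheck, Vocals Mixing.
Soloist Session starts after Chamber Soundcheck ends, so nothing later overlaps Chamber Soundcheck either.
Woodwind Take starts before Soloist Session ends → Soloist Session and Woodwind Take overlap.
Soloist Warm-up starts before Soloist Session ends → Soloist Session and Soloist Warm-up overlap.
Strings Session starts after Soloist Session ends, so nothing later overlaps Soloist Session either.
Soloist Warm-up starts before Woodwind Take ends → Woodwind Take and Soloist Warm-up overlap.
Strings Session starts after Woodwind Take ends, so nothing later overlaps Woodwind Take either.
Strings Session starts after Soloist Warm-up ends, so nothing later overlaps Soloist Warm-up either.
Tech Soundcheck starts before Strings Session ends → Strings Session and Tech Soundcheck overlap.
Vocals Mixing starts after Strings Session ends.
Vocals Mixing starts before Tech Soundcheck ends → Tech Soundcheck and Vocals Mixing overlap.

Soloist Session & Soloist Warm-up, Soloist Session & Woodwind Take, Soloist Warm-up & Woodwind Take, Strings Session & Tech Soundcheck, Tech Soundcheck & Vocals Mixing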